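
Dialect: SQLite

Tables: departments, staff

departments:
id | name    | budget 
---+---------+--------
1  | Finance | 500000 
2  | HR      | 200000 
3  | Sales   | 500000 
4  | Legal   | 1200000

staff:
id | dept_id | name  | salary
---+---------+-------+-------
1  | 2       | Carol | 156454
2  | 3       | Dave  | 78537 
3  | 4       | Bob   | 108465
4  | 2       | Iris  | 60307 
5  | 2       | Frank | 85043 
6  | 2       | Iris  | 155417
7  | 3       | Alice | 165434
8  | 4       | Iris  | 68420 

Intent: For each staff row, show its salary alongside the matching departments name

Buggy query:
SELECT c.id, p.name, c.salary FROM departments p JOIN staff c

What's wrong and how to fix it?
Bug: Missing join condition: each staff row is matched to all departments rows instead of just its own

Fix: Specify the join condition linking the foreign key to the parent id

Corrected query:
SELECT c.id, p.name, c.salary FROM departments p JOIN staff c ON c.dept_id = p.id

Result:
id | name  | salary
---+-------+-------
1  | HR    | 156454
2  | Sales | 78537 
3  | Legal | 108465
4  | HR    | 60307 
5  | HR    | 85043 
6  | HR    | 155417
7  | Sales | 165434
8  | Legal | 68420 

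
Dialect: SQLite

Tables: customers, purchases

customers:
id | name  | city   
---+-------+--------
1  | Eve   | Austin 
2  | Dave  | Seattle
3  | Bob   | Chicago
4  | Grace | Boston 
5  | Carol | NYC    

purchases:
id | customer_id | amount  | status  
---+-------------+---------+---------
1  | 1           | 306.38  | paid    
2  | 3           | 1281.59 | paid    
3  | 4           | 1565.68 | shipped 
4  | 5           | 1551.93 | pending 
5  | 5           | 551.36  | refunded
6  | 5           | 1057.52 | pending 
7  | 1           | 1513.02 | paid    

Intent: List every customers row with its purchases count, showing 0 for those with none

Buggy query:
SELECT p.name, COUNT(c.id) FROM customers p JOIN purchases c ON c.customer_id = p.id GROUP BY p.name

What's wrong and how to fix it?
Bug: An inner join excludes parents with zero children

Fix: Use LEFT JOIN so parents without children still appear (COUNT(c.id) gives 0)

Corrected query:
SELECT p.name, COUNT(c.id) FROM customers p LEFT JOIN purchases c ON c.customer_id = p.id GROUP BY p.name

Result:
name  | COUNT(c.id)
------+------------
Bob   | 1          
Carol | 3          
Dave  | 0          
Eve   | 2          
Grace | 1          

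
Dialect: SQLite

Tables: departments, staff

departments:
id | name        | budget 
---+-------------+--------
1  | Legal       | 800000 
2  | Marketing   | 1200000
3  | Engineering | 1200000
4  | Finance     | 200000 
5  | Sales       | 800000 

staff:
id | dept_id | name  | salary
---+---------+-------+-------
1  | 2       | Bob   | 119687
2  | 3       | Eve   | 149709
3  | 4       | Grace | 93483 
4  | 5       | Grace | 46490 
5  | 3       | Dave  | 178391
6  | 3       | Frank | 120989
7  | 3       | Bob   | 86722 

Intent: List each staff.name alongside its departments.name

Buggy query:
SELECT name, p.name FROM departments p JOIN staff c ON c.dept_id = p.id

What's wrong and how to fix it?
Bug: 'name' exists in both joined tables, so the database can't tell which one is meant

Fix: Qualify the column with its table alias (c.name)

Corrected query:
SELECT c.name, p.name FROM departments p JOIN staff c ON c.dept_id = p.id

Result:
name  | name       
------+------------
Bob   | Marketing  
Eve   | Engineering
Grace | Finance    
Grace | Sales      
Dave  | Engineering
Frank | Engineering
Bob   | Engineering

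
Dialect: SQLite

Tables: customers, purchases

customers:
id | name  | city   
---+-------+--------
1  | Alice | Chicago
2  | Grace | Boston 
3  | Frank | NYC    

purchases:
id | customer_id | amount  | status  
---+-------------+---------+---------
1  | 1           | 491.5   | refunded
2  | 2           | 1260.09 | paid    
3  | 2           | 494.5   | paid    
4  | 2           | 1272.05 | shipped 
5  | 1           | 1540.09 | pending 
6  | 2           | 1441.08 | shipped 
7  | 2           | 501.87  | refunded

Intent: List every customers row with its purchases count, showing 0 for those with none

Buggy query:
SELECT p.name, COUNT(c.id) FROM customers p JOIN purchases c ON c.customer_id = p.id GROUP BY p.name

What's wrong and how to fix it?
Bug: An inner join excludes parents with zero children

Fix: Use LEFT JOIN so parents without children still appear (COUNT(c.id) gives 0)

Corrected query:
SELECT p.name, COUNT(c.id) FROM customers p LEFT JOIN purchases c ON c.customer_id = p.id GROUP BY p.name

Result:
name  | COUNT(c.id)
------+------------
Alice | 2          
Frank | 0          
Grace | 5          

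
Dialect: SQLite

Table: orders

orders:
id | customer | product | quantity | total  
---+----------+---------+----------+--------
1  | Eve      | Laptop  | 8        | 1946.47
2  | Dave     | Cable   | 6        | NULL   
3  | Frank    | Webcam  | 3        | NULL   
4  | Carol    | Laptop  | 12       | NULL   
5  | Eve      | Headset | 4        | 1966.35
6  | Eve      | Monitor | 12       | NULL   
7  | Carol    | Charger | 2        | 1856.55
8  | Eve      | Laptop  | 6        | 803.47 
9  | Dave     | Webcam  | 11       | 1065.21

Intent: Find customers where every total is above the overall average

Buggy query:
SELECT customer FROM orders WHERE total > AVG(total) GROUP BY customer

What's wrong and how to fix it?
Bug: AVG() is an aggregate; it can't sit directly in WHERE

Fix: Compute the overall average in a scalar subquery and compare each group's MIN against it in HAVING

Corrected query:
SELECT customer FROM orders GROUP BY customer HAVING MIN(total) > (SELECT AVG(total) FROM orders)

Result:
customer
--------
Carol   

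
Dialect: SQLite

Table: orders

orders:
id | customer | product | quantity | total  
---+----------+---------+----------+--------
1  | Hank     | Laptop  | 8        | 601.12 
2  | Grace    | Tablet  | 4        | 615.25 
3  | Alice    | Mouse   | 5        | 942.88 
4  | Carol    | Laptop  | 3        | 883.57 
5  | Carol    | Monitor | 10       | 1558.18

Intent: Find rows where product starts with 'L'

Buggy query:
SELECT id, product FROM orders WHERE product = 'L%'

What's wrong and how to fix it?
Bug: Wildcards only work with LIKE; '=' treats '%' as a literal character

Fix: Use LIKE for wildcard pattern matching

Corrected query:
SELECT id, product FROM orders WHERE product LIKE 'L%'

Result:
id | product
---+--------
1  | Laptop 
4  | Laptop 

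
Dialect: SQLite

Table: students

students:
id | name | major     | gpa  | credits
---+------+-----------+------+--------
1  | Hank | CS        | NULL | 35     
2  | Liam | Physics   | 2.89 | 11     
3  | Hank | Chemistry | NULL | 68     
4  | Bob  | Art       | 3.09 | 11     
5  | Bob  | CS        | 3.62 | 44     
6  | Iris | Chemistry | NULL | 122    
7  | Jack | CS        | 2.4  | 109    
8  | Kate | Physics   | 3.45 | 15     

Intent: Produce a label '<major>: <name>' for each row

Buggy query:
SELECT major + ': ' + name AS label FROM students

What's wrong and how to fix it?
Bug: '+' is numeric addition; on text columns SQLite converts them to 0 instead of concatenating

Fix: Use the || operator for string concatenation

Corrected query:
SELECT major || ': ' || name AS label FROM students

Result:
label          
---------------
CS: Hank       
Physics: Liam  
Chemistry: Hank
Art: Bob       
CS: Bob        
Chemistry: Iris
CS: Jack       
Physics: Kate  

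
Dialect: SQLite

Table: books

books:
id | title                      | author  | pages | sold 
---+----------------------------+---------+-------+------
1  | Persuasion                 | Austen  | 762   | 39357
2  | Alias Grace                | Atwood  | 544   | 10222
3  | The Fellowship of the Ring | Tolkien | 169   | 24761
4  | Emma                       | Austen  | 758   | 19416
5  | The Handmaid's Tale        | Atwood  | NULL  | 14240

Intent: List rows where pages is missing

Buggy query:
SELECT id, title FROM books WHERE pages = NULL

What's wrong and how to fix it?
Bug: Comparing to NULL with '=' never matches; NULL = NULL is unknown, not true

Fix: Use IS NULL to test for NULL

Corrected query:
SELECT id, title FROM books WHERE pages IS NULL

Result:
id | title              
---+--------------------
5  | The Handmaid's Tale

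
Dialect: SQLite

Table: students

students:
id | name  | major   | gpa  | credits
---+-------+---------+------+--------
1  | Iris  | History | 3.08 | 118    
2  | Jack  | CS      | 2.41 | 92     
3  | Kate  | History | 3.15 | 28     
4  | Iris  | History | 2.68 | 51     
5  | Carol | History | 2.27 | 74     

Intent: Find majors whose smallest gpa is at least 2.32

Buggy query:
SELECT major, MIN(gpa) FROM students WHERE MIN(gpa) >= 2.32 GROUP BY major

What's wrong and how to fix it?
Bug: Aggregates like MIN are computed per group after WHERE runs

Fix: Replace WHERE with HAVING after the GROUP BY

Corrected query:
SELECT major, MIN(gpa) FROM students GROUP BY major HAVING MIN(gpa) >= 2.32

Result:
major | MIN(gpa)
------+---------
CS    | 2.41    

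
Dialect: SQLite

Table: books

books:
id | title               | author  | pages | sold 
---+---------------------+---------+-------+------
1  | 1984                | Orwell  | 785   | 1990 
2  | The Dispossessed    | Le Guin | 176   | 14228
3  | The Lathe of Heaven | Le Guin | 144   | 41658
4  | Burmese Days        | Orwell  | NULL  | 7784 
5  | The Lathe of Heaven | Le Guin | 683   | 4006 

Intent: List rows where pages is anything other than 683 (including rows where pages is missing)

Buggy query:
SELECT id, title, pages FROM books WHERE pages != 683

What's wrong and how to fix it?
Bug: Inequality against NULL is unknown, not true; rows with NULL are dropped

Fix: Handle NULL separately with IS NULL alongside the inequality

Corrected query:
SELECT id, title, pages FROM books WHERE pages != 683 OR pages IS NULL

Result:
id | title               | pages
---+---------------------+------
1  | 1984                | 785  
2  | The Dispossessed    | 176  
3  | The Lathe of Heaven | 144  
4  | Burmese Days        | NULL 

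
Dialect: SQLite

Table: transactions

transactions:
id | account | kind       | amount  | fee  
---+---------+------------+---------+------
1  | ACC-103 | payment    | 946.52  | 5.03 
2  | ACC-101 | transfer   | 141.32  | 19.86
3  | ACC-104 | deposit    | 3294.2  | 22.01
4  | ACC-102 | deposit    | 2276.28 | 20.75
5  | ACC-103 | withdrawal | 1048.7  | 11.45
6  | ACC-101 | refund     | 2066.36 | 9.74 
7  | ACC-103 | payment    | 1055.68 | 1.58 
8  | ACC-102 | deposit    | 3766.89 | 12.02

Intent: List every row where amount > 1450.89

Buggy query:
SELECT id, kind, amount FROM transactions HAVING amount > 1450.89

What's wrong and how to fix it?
Bug: This is a non-aggregate query (no GROUP BY, no aggregates), so in SQLite the HAVING clause is invalid here; a row-level condition belongs in WHERE

Fix: Use WHERE for row-level filtering

Corrected query:
SELECT id, kind, amount FROM transactions WHERE amount > 1450.89

Result:
id | kind    | amount 
---+---------+--------
3  | deposit | 3294.2 
4  | deposit | 2276.28
6  | refund  | 2066.36
8  | deposit | 3766.89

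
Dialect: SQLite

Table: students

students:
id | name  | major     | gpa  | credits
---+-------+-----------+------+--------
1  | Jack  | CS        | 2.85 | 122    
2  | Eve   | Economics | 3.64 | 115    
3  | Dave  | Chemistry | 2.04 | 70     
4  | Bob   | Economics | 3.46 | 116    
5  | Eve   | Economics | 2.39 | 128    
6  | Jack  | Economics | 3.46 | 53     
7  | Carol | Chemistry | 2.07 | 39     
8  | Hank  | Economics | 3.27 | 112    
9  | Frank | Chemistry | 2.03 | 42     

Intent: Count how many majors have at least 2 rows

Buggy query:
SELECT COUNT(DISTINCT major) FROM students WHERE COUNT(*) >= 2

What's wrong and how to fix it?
Bug: COUNT(*) cannot appear in WHERE; the per-group count doesn't exist yet

Fix: Group first with HAVING COUNT(*) >= 2, then COUNT the resulting groups

Corrected query:
SELECT COUNT(*) FROM (SELECT major FROM students GROUP BY major HAVING COUNT(*) >= 2)

Result:
COUNT(*)
--------
2       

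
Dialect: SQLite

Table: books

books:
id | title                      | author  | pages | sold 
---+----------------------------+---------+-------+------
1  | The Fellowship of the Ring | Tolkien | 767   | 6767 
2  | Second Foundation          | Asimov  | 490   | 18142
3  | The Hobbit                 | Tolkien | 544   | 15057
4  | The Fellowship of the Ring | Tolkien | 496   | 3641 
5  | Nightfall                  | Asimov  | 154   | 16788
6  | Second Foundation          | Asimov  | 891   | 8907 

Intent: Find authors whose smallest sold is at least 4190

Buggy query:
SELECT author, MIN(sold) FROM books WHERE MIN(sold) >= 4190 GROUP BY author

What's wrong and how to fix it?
Bug: MIN() in WHERE is a misuse of aggregate

Fix: Use HAVING for the per-group MIN condition

Corrected query:
SELECT author, MIN(sold) FROM books GROUP BY author HAVING MIN(sold) >= 4190

Result:
author | MIN(sold)
-------+----------
Asimov | 8907     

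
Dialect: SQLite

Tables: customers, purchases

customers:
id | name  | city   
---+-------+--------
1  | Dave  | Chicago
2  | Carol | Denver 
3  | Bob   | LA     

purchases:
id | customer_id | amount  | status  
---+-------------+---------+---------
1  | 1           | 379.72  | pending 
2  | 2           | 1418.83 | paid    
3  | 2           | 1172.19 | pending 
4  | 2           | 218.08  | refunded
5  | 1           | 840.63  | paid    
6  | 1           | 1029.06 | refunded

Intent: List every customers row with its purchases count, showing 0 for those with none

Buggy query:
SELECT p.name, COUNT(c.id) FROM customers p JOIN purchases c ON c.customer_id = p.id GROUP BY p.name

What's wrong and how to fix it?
Bug: INNER JOIN drops customers rows that have no matching purchases rows

Fix: Switch to LEFT JOIN to retain unmatched parent rows

Corrected query:
SELECT p.name, COUNT(c.id) FROM customers p LEFT JOIN purchases c ON c.customer_id = p.id GROUP BY p.name

Result:
name  | COUNT(c.id)
------+------------
Bob   | 0          
Carol | 3          
Dave  | 3          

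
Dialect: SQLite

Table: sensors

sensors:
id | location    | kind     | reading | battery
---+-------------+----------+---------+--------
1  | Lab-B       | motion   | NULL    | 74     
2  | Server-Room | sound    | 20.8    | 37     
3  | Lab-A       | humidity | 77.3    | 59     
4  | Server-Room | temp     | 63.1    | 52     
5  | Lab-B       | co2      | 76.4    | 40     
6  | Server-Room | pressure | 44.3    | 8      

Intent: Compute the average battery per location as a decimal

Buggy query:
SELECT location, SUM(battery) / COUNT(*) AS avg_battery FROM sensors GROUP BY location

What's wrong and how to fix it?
Bug: SUM(battery) and COUNT(*) are both integers; the division truncates the fractional part

Fix: Cast one side to REAL so the division keeps the fractional part

Corrected query:
SELECT location, SUM(battery) * 1.0 / COUNT(*) AS avg_battery FROM sensors GROUP BY location

Result:
location    | avg_battery
------------+------------
Lab-A       | 59         
Lab-B       | 57         
Server-Room | 32.333333  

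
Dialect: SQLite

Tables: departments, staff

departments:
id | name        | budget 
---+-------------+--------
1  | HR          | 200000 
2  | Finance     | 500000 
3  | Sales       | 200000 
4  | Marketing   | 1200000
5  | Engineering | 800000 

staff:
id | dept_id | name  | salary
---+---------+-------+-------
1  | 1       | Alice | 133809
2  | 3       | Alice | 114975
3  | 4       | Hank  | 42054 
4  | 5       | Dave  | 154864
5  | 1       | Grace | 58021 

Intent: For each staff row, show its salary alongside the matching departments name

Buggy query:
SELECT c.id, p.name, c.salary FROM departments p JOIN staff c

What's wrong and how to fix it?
Bug: Missing join condition: each staff row is matched to all departments rows instead of just its own

Fix: Specify the join condition linking the foreign key to the parent id

Corrected query:
SELECT c.id, p.name, c.salary FROM departments p JOIN staff c ON c.dept_id = p.id

Result:
id | name        | salary
---+-------------+-------
1  | HR          | 133809
2  | Sales       | 114975
3  | Marketing   | 42054 
4  | Engineering | 154864
5  | HR          | 58021 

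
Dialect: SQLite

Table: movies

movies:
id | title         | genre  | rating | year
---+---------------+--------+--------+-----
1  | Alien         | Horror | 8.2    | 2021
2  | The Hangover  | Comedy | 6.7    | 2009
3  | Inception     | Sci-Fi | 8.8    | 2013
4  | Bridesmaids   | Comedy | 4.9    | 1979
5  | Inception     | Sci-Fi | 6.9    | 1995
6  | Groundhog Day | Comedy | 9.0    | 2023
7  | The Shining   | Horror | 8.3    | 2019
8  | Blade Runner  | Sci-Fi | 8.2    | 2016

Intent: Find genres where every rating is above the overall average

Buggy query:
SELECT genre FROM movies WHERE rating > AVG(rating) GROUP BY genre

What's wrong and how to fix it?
Bug: AVG() is an aggregate; it can't sit directly in WHERE

Fix: Use a subquery for AVG and a HAVING MIN(...) filter so the condition holds for every row in the group

Corrected query:
SELECT genre FROM movies GROUP BY genre HAVING MIN(rating) > (SELECT AVG(rating) FROM movies)

Result:
genre 
------
Horror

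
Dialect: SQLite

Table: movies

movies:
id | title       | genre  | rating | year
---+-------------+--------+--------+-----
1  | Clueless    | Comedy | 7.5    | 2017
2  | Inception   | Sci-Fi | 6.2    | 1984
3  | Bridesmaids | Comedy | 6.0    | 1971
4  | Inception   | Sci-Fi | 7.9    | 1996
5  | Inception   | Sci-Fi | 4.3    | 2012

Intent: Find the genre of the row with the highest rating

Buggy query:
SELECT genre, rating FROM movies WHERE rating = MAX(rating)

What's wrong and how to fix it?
Bug: WHERE is evaluated per row; an aggregate over the whole table isn't defined there

Fix: Wrap MAX in a scalar subquery so WHERE compares against a single value

Corrected query:
SELECT genre, rating FROM movies WHERE rating = (SELECT MAX(rating) FROM movies)

Result:
genre  | rating
-------+-------
Sci-Fi | 7.9   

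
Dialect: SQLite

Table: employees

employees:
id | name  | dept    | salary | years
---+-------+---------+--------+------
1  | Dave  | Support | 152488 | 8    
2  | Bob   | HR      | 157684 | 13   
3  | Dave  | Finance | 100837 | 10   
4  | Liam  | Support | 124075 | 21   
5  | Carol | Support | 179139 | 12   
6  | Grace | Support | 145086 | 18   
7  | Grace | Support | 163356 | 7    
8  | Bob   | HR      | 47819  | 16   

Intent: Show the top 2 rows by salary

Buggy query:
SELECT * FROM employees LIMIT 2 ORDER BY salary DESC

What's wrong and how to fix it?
Bug: LIMIT must come after ORDER BY

Fix: Sort with ORDER BY, then apply LIMIT

Corrected query:
SELECT * FROM employees ORDER BY salary DESC LIMIT 2

Result:
id | name  | dept    | salary | years
---+-------+---------+--------+------
5  | Carol | Support | 179139 | 12   
7  | Grace | Support | 163356 | 7    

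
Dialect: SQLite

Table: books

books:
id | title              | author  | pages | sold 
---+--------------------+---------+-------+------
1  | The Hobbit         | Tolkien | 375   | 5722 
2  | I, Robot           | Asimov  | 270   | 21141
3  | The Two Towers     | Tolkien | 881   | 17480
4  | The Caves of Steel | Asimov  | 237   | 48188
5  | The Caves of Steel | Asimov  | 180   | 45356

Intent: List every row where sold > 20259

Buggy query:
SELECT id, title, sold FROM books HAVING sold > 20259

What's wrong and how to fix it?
Bug: HAVING filters the output of aggregation, but this query has no GROUP BY and no aggregate functions, so SQLite rejects it (HAVING clause on a non-aggregate query); the condition here is per row

Fix: Use WHERE for row-level filtering

Corrected query:
SELECT id, title, sold FROM books WHERE sold > 20259

Result:
id | title              | sold 
---+--------------------+------
2  | I, Robot           | 21141
4  | The Caves of Steel | 48188
5  | The Caves of Steel | 45356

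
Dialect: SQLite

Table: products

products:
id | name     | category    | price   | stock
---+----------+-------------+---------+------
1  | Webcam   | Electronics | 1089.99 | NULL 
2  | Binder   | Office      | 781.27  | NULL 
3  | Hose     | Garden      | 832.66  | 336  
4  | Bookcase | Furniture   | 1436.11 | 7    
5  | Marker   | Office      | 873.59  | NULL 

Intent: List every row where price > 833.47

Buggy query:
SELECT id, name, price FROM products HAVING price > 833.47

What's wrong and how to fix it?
Bug: HAVING filters the output of aggregation, but this query has no GROUP BY and no aggregate functions, so SQLite rejects it (HAVING clause on a non-aggregate query); the condition here is per row

Fix: Replace HAVING with WHERE since the condition applies to individual rows

Corrected query:
SELECT id, name, price FROM products WHERE price > 833.47

Result:
id | name     | price  
---+----------+--------
1  | Webcam   | 1089.99
4  | Bookcase | 1436.11
5  | Marker   | 873.59 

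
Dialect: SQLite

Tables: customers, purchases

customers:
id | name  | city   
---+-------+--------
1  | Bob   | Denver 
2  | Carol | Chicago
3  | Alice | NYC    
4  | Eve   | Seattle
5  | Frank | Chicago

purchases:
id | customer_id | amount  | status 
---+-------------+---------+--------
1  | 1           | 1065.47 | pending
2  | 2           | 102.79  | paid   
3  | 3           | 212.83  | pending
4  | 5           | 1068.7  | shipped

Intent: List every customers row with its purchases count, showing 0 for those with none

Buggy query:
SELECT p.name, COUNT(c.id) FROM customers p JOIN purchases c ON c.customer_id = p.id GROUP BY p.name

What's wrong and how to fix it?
Bug: An inner join excludes parents with zero children

Fix: Switch to LEFT JOIN to retain unmatched parent rows

Corrected query:
SELECT p.name, COUNT(c.id) FROM customers p LEFT JOIN purchases c ON c.customer_id = p.id GROUP BY p.name

Result:
name  | COUNT(c.id)
------+------------
Alice | 1          
Bob   | 1          
Carol | 1          
Eve   | 0          
Frank | 1          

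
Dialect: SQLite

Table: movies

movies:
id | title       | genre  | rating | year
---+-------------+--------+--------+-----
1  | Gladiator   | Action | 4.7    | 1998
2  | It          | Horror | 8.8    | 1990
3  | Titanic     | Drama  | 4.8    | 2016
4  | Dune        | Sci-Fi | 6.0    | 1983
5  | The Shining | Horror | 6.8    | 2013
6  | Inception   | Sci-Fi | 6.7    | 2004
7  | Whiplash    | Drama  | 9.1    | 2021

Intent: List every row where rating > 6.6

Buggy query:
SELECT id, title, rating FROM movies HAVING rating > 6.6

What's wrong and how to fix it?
Bug: This is a non-aggregate query (no GROUP BY, no aggregates), so in SQLite the HAVING clause is invalid here; a row-level condition belongs in WHERE

Fix: Use WHERE for row-level filtering

Corrected query:
SELECT id, title, rating FROM movies WHERE rating > 6.6

Result:
id | title       | rating
---+-------------+-------
2  | It          | 8.8   
5  | The Shining | 6.8   
6  | Inception   | 6.7   
7  | Whiplash    | 9.1   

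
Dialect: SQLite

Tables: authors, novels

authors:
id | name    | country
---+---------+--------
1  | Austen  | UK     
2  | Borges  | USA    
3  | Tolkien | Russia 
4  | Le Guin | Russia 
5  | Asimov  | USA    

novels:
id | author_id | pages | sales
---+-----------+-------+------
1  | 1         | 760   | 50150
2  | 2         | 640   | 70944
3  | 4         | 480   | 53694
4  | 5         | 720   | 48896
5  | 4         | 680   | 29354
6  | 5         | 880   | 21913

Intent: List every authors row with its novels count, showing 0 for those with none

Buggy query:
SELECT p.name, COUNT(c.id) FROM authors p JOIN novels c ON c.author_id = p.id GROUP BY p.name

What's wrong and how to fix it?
Bug: An inner join excludes parents with zero children

Fix: Switch to LEFT JOIN to retain unmatched parent rows

Corrected query:
SELECT p.name, COUNT(c.id) FROM authors p LEFT JOIN novels c ON c.author_id = p.id GROUP BY p.name

Result:
name    | COUNT(c.id)
--------+------------
Asimov  | 2          
Austen  | 1          
Borges  | 1          
Le Guin | 2          
Tolkien | 0          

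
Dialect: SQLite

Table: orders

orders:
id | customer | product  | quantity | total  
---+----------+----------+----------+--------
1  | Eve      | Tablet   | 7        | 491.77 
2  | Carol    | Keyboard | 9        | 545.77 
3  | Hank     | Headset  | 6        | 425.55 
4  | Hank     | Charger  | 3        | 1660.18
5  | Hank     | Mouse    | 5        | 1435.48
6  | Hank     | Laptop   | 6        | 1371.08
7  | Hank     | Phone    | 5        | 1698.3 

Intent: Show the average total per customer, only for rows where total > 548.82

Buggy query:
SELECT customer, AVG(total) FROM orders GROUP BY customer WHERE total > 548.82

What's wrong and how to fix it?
Bug: Row-level WHERE must come before GROUP BY in the clause order

Fix: Move the WHERE clause before GROUP BY

Corrected query:
SELECT customer, AVG(total) FROM orders WHERE total > 548.82 GROUP BY customer

Result:
customer | AVG(total)
---------+-----------
Hank     | 1541.26   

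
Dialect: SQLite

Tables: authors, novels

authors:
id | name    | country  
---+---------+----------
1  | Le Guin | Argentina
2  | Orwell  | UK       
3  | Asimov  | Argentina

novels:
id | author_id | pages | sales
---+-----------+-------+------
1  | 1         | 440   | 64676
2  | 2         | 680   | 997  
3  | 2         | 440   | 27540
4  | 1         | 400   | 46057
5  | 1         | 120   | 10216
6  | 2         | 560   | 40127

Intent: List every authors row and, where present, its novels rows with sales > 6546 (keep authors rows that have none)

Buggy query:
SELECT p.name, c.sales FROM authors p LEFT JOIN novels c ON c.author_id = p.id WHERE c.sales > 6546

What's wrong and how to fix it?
Bug: Filtering c.sales in WHERE discards the NULL rows produced by LEFT JOIN, turning it into an inner join

Fix: Put 'c.sales > 6546' in the JOIN's ON clause instead of WHERE

Corrected query:
SELECT p.name, c.sales FROM authors p LEFT JOIN novels c ON c.author_id = p.id AND c.sales > 6546

Result:
name    | sales
--------+------
Le Guin | 10216
Le Guin | 46057
Le Guin | 64676
Orwell  | 27540
Orwell  | 40127
Asimov  | NULL 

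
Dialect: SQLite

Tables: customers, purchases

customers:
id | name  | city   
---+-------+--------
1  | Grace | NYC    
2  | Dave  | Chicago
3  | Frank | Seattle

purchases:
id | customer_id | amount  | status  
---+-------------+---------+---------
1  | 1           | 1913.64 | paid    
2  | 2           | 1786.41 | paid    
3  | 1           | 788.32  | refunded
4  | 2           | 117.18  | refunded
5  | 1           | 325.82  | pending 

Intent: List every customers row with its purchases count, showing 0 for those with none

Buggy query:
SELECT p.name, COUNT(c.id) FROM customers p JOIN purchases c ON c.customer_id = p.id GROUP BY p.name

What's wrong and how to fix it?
Bug: INNER JOIN drops customers rows that have no matching purchases rows

Fix: Use LEFT JOIN so parents without children still appear (COUNT(c.id) gives 0)

Corrected query:
SELECT p.name, COUNT(c.id) FROM customers p LEFT JOIN purchases c ON c.customer_id = p.id GROUP BY p.name

Result:
name  | COUNT(c.id)
------+------------
Dave  | 2          
Frank | 0          
Grace | 3          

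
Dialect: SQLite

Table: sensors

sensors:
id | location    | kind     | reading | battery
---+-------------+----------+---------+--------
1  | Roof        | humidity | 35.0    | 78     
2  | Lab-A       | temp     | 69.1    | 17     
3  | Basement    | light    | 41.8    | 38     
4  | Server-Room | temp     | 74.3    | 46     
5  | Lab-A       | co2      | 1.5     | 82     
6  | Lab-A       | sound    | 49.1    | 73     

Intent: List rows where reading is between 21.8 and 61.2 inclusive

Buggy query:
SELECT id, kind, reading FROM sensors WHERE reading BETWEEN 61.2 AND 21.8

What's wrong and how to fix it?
Bug: BETWEEN expects the lower bound first; with 61.2 AND 21.8 the range is empty

Fix: Swap the bounds so the smaller value comes first

Corrected query:
SELECT id, kind, reading FROM sensors WHERE reading BETWEEN 21.8 AND 61.2

Result:
id | kind     | reading
---+----------+--------
1  | humidity | 35     
3  | light    | 41.8   
6  | sound    | 49.1   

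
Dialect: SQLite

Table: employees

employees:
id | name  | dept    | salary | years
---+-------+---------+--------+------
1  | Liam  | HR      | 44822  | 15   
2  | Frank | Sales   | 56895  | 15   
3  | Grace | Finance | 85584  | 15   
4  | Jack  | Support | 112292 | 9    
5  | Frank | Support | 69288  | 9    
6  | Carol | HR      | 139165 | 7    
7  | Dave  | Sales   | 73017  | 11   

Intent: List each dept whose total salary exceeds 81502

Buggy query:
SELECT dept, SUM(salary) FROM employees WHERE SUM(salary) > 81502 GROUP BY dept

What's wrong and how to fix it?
Bug: SUM(salary) is an aggregate, but WHERE filters rows before aggregation

Fix: Move the aggregate condition to a HAVING clause

Corrected query:
SELECT dept, SUM(salary) FROM employees GROUP BY dept HAVING SUM(salary) > 81502

Result:
dept    | SUM(salary)
--------+------------
Finance | 85584      
HR      | 183987     
Sales   | 129912     
Support | 181580     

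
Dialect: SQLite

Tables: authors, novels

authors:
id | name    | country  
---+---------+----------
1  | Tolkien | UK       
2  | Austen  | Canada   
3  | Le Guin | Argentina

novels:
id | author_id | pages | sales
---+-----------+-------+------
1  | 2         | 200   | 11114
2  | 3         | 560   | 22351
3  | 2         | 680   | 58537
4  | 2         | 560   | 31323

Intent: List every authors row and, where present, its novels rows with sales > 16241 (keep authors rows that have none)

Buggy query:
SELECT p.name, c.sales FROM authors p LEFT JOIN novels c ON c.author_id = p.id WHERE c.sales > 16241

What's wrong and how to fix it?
Bug: A WHERE condition on the right-hand table after LEFT JOIN drops unmatched parents

Fix: Put 'c.sales > 16241' in the JOIN's ON clause instead of WHERE

Corrected query:
SELECT p.name, c.sales FROM authors p LEFT JOIN novels c ON c.author_id = p.id AND c.sales > 16241

Result:
name    | sales
--------+------
Tolkien | NULL 
Austen  | 31323
Austen  | 58537
Le Guin | 22351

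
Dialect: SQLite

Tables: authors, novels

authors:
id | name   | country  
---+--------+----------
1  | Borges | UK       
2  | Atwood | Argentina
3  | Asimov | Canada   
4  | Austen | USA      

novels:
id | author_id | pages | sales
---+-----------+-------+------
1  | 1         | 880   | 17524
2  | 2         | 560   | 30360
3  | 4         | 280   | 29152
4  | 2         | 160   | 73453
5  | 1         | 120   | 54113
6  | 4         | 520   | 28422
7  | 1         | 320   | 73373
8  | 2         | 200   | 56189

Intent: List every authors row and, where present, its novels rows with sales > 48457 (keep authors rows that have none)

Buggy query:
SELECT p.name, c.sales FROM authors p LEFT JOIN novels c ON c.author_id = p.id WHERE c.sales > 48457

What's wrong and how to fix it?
Bug: A WHERE condition on the right-hand table after LEFT JOIN drops unmatched parents

Fix: Put 'c.sales > 48457' in the JOIN's ON clause instead of WHERE

Corrected query:
SELECT p.name, c.sales FROM authors p LEFT JOIN novels c ON c.author_id = p.id AND c.sales > 48457

Result:
name   | sales
-------+------
Borges | 54113
Borges | 73373
Atwood | 56189
Atwood | 73453
Asimov | NULL 
Austen | NULL 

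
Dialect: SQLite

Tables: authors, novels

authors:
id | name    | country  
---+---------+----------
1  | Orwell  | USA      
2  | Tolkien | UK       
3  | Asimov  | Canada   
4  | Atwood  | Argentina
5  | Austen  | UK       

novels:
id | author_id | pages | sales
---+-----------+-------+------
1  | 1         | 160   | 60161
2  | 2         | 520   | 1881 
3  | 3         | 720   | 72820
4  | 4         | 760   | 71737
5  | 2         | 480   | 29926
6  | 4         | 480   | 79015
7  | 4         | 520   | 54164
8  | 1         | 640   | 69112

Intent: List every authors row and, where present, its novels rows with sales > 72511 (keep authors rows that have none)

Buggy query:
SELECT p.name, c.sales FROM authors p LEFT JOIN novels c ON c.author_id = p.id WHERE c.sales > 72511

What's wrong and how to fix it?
Bug: A WHERE condition on the right-hand table after LEFT JOIN drops unmatched parents

Fix: Put 'c.sales > 72511' in the JOIN's ON clause instead of WHERE

Corrected query:
SELECT p.name, c.sales FROM authors p LEFT JOIN novels c ON c.author_id = p.id AND c.sales > 72511

Result:
name    | sales
--------+------
Orwell  | NULL 
Tolkien | NULL 
Asimov  | 72820
Atwood  | 79015
Austen  | NULL 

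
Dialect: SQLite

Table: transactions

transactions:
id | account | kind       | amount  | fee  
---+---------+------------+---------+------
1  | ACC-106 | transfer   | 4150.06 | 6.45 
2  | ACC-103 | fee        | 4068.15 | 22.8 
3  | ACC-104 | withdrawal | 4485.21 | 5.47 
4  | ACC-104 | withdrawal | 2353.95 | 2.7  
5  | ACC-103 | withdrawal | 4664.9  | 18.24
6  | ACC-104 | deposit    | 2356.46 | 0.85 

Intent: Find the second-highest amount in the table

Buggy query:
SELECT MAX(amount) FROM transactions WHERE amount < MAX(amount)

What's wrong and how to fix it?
Bug: The inner MAX is an aggregate inside WHERE, which is not allowed

Fix: Compute the overall MAX in a subquery, then take MAX of rows below it

Corrected query:
SELECT MAX(amount) FROM transactions WHERE amount < (SELECT MAX(amount) FROM transactions)

Result:
MAX(amount)
-----------
4485.21    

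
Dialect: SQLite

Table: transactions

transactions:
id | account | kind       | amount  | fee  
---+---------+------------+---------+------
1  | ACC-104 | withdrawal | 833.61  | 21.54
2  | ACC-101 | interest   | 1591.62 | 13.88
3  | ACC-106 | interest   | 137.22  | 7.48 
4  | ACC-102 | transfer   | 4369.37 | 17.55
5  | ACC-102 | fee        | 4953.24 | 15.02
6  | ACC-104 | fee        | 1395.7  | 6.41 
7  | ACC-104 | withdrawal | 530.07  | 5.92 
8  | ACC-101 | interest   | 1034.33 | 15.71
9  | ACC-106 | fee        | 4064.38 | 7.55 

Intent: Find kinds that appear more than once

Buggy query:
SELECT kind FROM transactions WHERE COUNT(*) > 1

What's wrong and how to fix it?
Bug: WHERE can't reference COUNT(*); aggregates are computed after WHERE

Fix: Group first, then use HAVING for the count condition

Corrected query:
SELECT kind FROM transactions GROUP BY kind HAVING COUNT(*) > 1

Result:
kind      
----------
fee       
interest  
withdrawal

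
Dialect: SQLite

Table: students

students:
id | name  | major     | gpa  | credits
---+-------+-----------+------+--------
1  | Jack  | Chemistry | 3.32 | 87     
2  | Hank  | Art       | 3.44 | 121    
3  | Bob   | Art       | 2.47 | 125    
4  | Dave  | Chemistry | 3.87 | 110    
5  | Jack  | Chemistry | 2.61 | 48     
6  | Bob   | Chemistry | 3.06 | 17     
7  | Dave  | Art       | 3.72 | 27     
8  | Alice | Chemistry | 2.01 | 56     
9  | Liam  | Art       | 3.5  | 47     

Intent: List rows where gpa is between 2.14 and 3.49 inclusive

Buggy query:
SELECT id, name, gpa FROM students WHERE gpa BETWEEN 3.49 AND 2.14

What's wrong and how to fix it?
Bug: The bounds are reversed; BETWEEN a AND b requires a <= b to match anything

Fix: Write BETWEEN 2.14 AND 3.49

Corrected query:
SELECT id, name, gpa FROM students WHERE gpa BETWEEN 2.14 AND 3.49

Result:
id | name | gpa 
---+------+-----
1  | Jack | 3.32
2  | Hank | 3.44
3  | Bob  | 2.47
5  | Jack | 2.61
6  | Bob  | 3.06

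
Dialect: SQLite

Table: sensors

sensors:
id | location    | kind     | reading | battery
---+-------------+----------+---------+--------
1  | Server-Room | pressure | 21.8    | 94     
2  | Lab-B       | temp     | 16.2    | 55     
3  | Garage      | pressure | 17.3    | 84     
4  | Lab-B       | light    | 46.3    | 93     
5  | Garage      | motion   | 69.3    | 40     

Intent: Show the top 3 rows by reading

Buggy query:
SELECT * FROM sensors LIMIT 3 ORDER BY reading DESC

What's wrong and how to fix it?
Bug: LIMIT must come after ORDER BY

Fix: Sort with ORDER BY, then apply LIMIT

Corrected query:
SELECT * FROM sensors ORDER BY reading DESC LIMIT 3

Result:
id | location    | kind     | reading | battery
---+-------------+----------+---------+--------
5  | Garage      | motion   | 69.3    | 40     
4  | Lab-B       | light    | 46.3    | 93     
1  | Server-Room | pressure | 21.8    | 94     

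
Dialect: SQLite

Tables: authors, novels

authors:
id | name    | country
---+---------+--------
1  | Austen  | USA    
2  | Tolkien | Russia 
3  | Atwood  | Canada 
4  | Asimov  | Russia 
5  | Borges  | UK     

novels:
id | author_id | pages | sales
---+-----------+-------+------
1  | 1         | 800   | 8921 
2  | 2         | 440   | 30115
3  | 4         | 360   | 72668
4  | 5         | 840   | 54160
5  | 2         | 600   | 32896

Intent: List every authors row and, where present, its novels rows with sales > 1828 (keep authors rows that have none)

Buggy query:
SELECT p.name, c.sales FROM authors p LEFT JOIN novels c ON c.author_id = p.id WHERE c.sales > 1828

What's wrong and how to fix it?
Bug: A WHERE condition on the right-hand table after LEFT JOIN drops unmatched parents

Fix: Put 'c.sales > 1828' in the JOIN's ON clause instead of WHERE

Corrected query:
SELECT p.name, c.sales FROM authors p LEFT JOIN novels c ON c.author_id = p.id AND c.sales > 1828

Result:
name    | sales
--------+------
Austen  | 8921 
Tolkien | 30115
Tolkien | 32896
Atwood  | NULL 
Asimov  | 72668
Borges  | 54160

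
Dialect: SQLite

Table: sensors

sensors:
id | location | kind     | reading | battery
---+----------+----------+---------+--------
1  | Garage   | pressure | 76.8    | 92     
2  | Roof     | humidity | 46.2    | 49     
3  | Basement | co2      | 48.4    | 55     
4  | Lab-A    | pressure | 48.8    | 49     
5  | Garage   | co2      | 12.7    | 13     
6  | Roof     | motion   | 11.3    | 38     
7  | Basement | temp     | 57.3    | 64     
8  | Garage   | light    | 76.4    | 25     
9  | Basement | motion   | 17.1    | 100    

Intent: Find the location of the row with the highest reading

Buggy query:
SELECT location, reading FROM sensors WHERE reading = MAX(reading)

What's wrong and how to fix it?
Bug: MAX(reading) is an aggregate and cannot be used directly in WHERE

Fix: Use a subquery: WHERE reading = (SELECT MAX(reading) FROM sensors)

Corrected query:
SELECT location, reading FROM sensors WHERE reading = (SELECT MAX(reading) FROM sensors)

Result:
location | reading
---------+--------
Garage   | 76.8   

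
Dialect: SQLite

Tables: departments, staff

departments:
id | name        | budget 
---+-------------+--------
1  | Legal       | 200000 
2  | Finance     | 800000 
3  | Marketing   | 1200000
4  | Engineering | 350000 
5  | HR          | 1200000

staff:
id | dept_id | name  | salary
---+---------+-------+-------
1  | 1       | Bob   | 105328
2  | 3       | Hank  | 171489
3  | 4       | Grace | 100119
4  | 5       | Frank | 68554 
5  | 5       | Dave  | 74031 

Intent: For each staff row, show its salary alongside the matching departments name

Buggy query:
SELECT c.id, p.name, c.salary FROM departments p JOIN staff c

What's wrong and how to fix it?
Bug: Missing join condition: each staff row is matched to all departments rows instead of just its own

Fix: Specify the join condition linking the foreign key to the parent id

Corrected query:
SELECT c.id, p.name, c.salary FROM departments p JOIN staff c ON c.dept_id = p.id

Result:
id | name        | salary
---+-------------+-------
1  | Legal       | 105328
2  | Marketing   | 171489
3  | Engineering | 100119
4  | HR          | 68554 
5  | HR          | 74031 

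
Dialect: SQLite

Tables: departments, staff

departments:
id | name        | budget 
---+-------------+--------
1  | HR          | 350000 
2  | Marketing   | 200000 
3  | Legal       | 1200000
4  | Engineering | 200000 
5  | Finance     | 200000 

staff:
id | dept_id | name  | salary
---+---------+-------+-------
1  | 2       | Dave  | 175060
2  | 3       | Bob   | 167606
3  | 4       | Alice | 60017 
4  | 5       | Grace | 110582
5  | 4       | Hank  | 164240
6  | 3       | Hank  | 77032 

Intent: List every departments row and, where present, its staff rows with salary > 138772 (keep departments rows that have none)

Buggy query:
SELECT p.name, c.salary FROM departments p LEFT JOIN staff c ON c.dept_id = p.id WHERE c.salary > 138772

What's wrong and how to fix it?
Bug: Filtering c.salary in WHERE discards the NULL rows produced by LEFT JOIN, turning it into an inner join

Fix: Put 'c.salary > 138772' in the JOIN's ON clause instead of WHERE

Corrected query:
SELECT p.name, c.salary FROM departments p LEFT JOIN staff c ON c.dept_id = p.id AND c.salary > 138772

Result:
name        | salary
------------+-------
HR          | NULL  
Marketing   | 175060
Legal       | 167606
Engineering | 164240
Finance     | NULL  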